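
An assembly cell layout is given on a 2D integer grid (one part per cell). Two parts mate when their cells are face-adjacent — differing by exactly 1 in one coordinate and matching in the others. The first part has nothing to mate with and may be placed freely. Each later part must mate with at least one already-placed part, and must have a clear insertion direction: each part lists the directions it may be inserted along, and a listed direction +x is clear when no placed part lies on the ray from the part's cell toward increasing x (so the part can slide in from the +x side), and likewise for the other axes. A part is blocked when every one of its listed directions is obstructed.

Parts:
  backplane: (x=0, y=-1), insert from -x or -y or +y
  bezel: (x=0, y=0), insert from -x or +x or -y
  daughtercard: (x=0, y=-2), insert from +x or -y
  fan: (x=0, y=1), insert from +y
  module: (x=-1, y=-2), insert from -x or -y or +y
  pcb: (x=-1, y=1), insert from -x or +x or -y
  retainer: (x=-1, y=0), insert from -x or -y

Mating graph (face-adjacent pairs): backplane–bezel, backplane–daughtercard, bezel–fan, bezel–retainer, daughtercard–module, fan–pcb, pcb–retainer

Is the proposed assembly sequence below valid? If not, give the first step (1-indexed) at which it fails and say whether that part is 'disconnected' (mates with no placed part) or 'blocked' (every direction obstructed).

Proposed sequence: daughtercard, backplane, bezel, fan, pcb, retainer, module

Valid

1. daughtercard@(0, -2) [+x clear] — {daughtercard}
2. backplane@(0, -1) [-x clear] — {backplane, daughtercard}
3. bezel@(0, 0) [-x clear] — {backplane, bezel, daughtercard}
4. fan@(0, 1) [+y clear] — {backplane, bezel, daughtercard, fan}
5. pcb@(-1, 1) [-x clear] — {backplane, bezel, daughtercard, fan, pcb}
6. retainer@(-1, 0) [-x clear] — {backplane, bezel, daughtercard, fan, pcb, retainer}
7. module@(-1, -2) [-x clear] — {backplane, bezel, daughtercard, fan, module, pcb, retainer}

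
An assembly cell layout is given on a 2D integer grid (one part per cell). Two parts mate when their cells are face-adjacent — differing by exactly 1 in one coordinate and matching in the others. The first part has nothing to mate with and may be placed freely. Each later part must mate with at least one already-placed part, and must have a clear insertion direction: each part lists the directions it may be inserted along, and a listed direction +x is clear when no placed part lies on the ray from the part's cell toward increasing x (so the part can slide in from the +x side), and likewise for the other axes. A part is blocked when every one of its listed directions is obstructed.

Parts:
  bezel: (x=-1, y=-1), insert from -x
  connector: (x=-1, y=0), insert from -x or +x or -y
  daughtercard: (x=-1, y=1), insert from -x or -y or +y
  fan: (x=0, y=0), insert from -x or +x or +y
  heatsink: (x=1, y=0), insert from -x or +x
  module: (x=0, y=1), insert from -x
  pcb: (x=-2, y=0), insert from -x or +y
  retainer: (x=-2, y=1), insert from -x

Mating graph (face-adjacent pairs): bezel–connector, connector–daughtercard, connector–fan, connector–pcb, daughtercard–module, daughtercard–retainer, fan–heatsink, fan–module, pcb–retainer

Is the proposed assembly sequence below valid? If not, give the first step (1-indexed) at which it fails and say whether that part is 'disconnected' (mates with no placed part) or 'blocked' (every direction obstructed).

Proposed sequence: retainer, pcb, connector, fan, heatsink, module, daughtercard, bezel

Invalid at step 6 (blocked)

1. retainer@(-2, 1) [-x clear] — {retainer}
2. pcb@(-2, 0) [-x clear] — {pcb, retainer}
3. connector@(-1, 0) [+x clear] — {connector, pcb, retainer}
4. fan@(0, 0) [+x clear] — {connector, fan, pcb, retainer}
5. heatsink@(1, 0) [+x clear] — {connector, fan, heatsink, pcb, retainer}
6. module@(0, 1) — -x all obstructed ⇒ blocked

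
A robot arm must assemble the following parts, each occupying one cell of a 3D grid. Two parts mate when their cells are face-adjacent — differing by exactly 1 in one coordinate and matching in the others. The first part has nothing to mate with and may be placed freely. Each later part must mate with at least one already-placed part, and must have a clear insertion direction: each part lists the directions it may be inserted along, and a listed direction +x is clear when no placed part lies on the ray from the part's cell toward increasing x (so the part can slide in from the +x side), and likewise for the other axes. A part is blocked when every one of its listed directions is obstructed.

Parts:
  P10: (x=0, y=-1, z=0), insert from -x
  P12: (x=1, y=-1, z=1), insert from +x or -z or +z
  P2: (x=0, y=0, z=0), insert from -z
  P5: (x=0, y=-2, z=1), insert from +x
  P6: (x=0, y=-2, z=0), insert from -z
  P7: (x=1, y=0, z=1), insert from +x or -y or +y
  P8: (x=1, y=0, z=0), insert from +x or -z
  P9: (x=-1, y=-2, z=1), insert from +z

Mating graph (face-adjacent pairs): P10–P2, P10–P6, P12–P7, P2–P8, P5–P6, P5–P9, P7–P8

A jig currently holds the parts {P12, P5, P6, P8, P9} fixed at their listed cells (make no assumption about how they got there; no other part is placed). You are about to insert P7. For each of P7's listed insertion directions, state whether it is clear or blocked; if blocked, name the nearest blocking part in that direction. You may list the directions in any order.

+x: ray from P7(1, 0, 1) has no placed part ⇒ clear
-y: nearest on ray is P12@(1, -1, 1) ⇒ blocked
+y: ray from P7(1, 0, 1) has no placed part ⇒ clear

+x: clear; +y: clear; -y: blocked by P12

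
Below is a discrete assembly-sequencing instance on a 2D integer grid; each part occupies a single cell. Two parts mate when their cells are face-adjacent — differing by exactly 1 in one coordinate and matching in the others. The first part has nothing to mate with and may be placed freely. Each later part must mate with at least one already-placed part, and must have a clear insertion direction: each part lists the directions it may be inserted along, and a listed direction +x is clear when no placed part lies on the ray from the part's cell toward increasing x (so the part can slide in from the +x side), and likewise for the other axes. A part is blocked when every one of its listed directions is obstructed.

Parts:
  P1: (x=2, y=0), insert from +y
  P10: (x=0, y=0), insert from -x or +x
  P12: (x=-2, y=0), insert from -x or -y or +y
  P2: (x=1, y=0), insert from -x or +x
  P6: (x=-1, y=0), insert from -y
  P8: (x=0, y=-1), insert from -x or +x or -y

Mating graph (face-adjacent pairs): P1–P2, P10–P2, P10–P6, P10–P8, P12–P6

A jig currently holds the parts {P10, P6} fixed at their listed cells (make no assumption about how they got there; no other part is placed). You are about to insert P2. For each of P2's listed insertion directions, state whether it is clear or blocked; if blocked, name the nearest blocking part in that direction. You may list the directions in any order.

-x: nearest on ray is P10@(0, 0) ⇒ blocked
+x: ray from P2(1, 0) has no placed part ⇒ clear

+x: clear; -x: blocked by P10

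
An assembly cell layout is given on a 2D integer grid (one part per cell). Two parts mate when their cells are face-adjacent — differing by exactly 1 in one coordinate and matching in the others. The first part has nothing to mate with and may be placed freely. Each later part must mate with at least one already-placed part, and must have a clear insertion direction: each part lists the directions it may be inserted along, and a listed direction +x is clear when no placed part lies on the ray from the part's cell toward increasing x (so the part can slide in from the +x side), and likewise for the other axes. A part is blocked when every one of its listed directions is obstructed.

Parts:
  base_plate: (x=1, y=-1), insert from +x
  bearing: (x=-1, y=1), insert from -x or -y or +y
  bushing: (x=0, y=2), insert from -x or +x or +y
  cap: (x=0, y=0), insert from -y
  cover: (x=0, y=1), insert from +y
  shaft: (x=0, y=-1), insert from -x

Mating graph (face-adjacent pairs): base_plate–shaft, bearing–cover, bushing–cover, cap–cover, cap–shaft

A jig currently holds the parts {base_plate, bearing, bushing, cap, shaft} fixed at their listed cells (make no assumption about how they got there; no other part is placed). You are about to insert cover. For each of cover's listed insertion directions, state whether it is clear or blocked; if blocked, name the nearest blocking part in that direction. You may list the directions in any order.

+y: nearest on ray is bushing@(0, 2) ⇒ blocked

+y: blocked by bushing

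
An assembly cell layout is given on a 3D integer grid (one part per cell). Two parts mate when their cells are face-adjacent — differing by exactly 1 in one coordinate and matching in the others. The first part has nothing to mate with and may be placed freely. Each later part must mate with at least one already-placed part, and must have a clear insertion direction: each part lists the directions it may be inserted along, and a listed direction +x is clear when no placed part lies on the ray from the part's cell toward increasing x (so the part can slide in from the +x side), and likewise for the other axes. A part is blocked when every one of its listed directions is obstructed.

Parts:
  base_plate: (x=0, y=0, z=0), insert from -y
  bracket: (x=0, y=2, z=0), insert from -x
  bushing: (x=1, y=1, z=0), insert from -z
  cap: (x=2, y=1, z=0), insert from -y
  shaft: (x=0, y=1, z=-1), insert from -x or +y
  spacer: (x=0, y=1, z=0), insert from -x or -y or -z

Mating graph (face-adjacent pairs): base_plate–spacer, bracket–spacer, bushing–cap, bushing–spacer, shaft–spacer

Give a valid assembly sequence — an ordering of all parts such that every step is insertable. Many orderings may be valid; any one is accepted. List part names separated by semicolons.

1. bushing@(1, 1, 0) [-z clear] — {bushing}
2. spacer@(0, 1, 0) [-x clear] — {bushing, spacer}
3. bracket@(0, 2, 0) [-x clear] — {bracket, bushing, spacer}
4. cap@(2, 1, 0) [-y clear] — {bracket, bushing, cap, spacer}
5. base_plate@(0, 0, 0) [-y clear] — {base_plate, bracket, bushing, cap, spacer}
6. shaft@(0, 1, -1) [-x clear] — {base_plate, bracket, bushing, cap, shaft, spacer}

bushing; spacer; bracket; cap; base_plate; shaft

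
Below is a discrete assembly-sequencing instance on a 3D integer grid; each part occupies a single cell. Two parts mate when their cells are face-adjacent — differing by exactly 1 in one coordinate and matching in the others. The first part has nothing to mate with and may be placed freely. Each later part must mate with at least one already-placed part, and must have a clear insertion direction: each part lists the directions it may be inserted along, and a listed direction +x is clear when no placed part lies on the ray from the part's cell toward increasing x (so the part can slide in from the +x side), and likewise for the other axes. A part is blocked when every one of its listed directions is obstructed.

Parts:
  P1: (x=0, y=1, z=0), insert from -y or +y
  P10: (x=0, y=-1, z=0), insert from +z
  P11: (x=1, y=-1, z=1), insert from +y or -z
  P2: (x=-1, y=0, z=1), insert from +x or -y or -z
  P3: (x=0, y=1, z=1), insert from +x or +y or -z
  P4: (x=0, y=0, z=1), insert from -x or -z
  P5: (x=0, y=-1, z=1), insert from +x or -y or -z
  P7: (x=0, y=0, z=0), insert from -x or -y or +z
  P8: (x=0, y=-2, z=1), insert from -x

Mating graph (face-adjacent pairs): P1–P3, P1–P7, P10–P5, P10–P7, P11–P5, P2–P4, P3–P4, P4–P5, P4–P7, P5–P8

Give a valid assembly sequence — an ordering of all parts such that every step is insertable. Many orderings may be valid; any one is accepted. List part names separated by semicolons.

P7; P1; P10; P4; P3; P5; P11; P8; P2

1. P7@(0, 0, 0) [-x clear] — {P7}
2. P1@(0, 1, 0) [+y clear] — {P1, P7}
3. P10@(0, -1, 0) [+z clear] — {P1, P10, P7}
4. P4@(0, 0, 1) [-x clear] — {P1, P10, P4, P7}
5. P3@(0, 1, 1) [+x clear] — {P1, P10, P3, P4, P7}
6. P5@(0, -1, 1) [+x clear] — {P1, P10, P3, P4, P5, P7}
7. P11@(1, -1, 1) [+y clear] — {P1, P10, P11, P3, P4, P5, P7}
8. P8@(0, -2, 1) [-x clear] — {P1, P10, P11, P3, P4, P5, P7, P8}
9. P2@(-1, 0, 1) [-y clear] — {P1, P10, P11, P2, P3, P4, P5, P7, P8}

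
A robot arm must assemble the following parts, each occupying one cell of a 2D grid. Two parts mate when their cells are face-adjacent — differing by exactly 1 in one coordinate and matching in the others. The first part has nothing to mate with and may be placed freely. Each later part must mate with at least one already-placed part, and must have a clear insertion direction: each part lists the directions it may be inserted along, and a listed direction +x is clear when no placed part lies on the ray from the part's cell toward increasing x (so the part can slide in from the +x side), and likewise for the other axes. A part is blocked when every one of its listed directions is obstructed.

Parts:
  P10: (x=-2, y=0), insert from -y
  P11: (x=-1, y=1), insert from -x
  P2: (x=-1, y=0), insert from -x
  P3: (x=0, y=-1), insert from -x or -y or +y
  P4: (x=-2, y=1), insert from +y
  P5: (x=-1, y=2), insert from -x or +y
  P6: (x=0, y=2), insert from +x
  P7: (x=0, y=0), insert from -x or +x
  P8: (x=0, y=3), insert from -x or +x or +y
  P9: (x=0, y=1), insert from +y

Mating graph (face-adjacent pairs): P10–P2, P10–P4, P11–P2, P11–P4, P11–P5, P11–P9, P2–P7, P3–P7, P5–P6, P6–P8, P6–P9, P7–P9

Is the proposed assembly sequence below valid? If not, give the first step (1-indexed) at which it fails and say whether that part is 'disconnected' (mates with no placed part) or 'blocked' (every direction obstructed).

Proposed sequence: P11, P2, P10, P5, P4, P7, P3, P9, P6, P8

1. P11@(-1, 1) [-x clear] — {P11}
2. P2@(-1, 0) [-x clear] — {P11, P2}
3. P10@(-2, 0) [-y clear] — {P10, P11, P2}
4. P5@(-1, 2) [-x clear] — {P10, P11, P2, P5}
5. P4@(-2, 1) [+y clear] — {P10, P11, P2, P4, P5}
6. P7@(0, 0) [+x clear] — {P10, P11, P2, P4, P5, P7}
7. P3@(0, -1) [-x clear] — {P10, P11, P2, P3, P4, P5, P7}
8. P9@(0, 1) [+y clear] — {P10, P11, P2, P3, P4, P5, P7, P9}
9. P6@(0, 2) [+x clear] — {P10, P11, P2, P3, P4, P5, P6, P7, P9}
10. P8@(0, 3) [-x clear] — {P10, P11, P2, P3, P4, P5, P6, P7, P8, P9}

Valid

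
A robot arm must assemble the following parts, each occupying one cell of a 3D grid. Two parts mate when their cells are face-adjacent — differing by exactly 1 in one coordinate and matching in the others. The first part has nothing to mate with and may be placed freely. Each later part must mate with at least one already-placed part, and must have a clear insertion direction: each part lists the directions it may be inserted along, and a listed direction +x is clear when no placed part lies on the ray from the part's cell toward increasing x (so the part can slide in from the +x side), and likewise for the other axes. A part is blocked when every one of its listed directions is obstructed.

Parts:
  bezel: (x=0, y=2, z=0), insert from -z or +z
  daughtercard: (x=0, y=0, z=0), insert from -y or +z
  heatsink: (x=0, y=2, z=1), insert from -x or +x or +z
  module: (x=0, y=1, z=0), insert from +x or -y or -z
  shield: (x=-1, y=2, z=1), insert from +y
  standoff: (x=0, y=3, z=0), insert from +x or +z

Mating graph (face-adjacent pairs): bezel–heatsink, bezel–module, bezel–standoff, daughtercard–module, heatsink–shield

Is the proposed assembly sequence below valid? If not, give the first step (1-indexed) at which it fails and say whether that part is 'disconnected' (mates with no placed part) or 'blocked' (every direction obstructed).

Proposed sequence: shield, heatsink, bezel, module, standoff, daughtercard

1. shield@(-1, 2, 1) [+y clear] — {shield}
2. heatsink@(0, 2, 1) [+x clear] — {heatsink, shield}
3. bezel@(0, 2, 0) [-z clear] — {bezel, heatsink, shield}
4. module@(0, 1, 0) [+x clear] — {bezel, heatsink, module, shield}
5. standoff@(0, 3, 0) [+x clear] — {bezel, heatsink, module, shield, standoff}
6. daughtercard@(0, 0, 0) [-y clear] — {bezel, daughtercard, heatsink, module, shield, standoff}

Valid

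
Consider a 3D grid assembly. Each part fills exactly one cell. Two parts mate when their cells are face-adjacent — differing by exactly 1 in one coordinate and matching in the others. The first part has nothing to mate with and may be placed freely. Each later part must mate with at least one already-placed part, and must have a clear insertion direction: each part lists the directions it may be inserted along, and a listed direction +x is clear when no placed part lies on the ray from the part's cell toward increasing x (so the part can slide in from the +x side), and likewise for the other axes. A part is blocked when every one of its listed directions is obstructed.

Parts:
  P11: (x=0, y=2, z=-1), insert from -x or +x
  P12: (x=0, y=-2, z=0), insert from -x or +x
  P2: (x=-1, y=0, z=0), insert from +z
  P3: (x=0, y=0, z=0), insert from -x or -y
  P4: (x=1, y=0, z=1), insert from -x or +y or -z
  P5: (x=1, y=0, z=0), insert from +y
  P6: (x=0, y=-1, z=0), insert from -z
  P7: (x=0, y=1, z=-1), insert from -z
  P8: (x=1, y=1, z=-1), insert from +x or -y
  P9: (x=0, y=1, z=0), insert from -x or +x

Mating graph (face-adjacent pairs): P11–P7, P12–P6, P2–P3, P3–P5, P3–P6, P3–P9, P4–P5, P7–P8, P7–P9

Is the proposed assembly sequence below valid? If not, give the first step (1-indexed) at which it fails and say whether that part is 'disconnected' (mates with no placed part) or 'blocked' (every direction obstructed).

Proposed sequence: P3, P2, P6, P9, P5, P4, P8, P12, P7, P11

Invalid at step 7 (disconnected)

1. P3@(0, 0, 0) [-x clear] — {P3}
2. P2@(-1, 0, 0) [+z clear] — {P2, P3}
3. P6@(0, -1, 0) [-z clear] — {P2, P3, P6}
4. P9@(0, 1, 0) [-x clear] — {P2, P3, P6, P9}
5. P5@(1, 0, 0) [+y clear] — {P2, P3, P5, P6, P9}
6. P4@(1, 0, 1) [-x clear] — {P2, P3, P4, P5, P6, P9}
7. P8@(1, 1, -1) — no placed neighbour ⇒ disconnected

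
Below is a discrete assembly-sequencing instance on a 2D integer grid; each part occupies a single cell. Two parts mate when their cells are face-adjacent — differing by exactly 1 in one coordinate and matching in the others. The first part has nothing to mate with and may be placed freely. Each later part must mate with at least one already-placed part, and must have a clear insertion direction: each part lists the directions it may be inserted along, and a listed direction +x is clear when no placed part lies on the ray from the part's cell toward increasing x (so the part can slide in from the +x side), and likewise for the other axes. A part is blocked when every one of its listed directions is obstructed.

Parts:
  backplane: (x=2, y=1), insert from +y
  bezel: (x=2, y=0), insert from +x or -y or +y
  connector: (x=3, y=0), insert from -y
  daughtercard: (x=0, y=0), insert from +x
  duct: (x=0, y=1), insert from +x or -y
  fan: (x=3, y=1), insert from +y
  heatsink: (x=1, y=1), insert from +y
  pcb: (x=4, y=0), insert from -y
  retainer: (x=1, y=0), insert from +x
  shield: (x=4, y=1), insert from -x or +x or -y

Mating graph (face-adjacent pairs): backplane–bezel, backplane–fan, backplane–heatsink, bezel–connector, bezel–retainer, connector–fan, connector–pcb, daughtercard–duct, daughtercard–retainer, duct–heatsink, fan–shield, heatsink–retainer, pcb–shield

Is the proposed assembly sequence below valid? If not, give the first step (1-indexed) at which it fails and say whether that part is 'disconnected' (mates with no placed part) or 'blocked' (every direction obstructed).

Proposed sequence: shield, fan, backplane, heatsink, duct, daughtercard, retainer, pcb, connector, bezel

Valid

1. shield@(4, 1) [-x clear] — {shield}
2. fan@(3, 1) [+y clear] — {fan, shield}
3. backplane@(2, 1) [+y clear] — {backplane, fan, shield}
4. heatsink@(1, 1) [+y clear] — {backplane, fan, heatsink, shield}
5. duct@(0, 1) [-y clear] — {backplane, duct, fan, heatsink, shield}
6. daughtercard@(0, 0) [+x clear] — {backplane, daughtercard, duct, fan, heatsink, shield}
7. retainer@(1, 0) [+x clear] — {backplane, daughtercard, duct, fan, heatsink, retainer, shield}
8. pcb@(4, 0) [-y clear] — {backplane, daughtercard, duct, fan, heatsink, pcb, retainer, shield}
9. connector@(3, 0) [-y clear] — {backplane, connector, daughtercard, duct, fan, heatsink, pcb, retainer, shield}
10. bezel@(2, 0) [-y clear] — {backplane, bezel, connector, daughtercard, duct, fan, heatsink, pcb, retainer, shield}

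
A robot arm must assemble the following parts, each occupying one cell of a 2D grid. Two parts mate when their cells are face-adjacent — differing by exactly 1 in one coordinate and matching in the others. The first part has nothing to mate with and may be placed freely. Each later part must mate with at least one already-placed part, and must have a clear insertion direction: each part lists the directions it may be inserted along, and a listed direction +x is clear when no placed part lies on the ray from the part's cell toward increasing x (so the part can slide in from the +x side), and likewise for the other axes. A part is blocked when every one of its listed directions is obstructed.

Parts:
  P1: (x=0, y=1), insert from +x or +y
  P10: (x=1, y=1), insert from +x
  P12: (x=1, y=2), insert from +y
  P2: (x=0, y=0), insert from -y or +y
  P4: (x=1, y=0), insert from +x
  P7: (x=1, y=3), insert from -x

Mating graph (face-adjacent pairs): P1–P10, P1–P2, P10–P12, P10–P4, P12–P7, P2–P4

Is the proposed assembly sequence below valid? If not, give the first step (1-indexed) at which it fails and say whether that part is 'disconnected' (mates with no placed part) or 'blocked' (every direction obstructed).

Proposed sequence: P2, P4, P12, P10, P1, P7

1. P2@(0, 0) [-y clear] — {P2}
2. P4@(1, 0) [+x clear] — {P2, P4}
3. P12@(1, 2) — no placed neighbour ⇒ disconnected

Invalid at step 3 (disconnected)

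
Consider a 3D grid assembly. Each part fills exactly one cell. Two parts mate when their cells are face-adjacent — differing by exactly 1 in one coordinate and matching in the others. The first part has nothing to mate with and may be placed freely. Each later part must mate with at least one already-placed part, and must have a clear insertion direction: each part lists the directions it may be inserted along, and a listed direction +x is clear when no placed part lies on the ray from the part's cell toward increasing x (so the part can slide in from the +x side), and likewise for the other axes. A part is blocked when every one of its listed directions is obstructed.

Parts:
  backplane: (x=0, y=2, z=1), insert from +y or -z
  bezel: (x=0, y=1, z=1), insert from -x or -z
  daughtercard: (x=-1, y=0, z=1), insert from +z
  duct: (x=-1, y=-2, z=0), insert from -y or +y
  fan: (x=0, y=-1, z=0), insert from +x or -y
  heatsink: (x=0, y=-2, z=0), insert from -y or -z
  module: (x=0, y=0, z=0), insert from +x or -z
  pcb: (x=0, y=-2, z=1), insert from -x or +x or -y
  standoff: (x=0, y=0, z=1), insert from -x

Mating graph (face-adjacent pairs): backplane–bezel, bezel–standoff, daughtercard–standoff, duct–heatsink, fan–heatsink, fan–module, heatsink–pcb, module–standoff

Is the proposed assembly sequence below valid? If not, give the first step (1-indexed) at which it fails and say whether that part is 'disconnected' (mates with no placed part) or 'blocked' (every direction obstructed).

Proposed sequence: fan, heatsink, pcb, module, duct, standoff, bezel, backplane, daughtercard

Valid

1. fan@(0, -1, 0) [+x clear] — {fan}
2. heatsink@(0, -2, 0) [-y clear] — {fan, heatsink}
3. pcb@(0, -2, 1) [-x clear] — {fan, heatsink, pcb}
4. module@(0, 0, 0) [+x clear] — {fan, heatsink, module, pcb}
5. duct@(-1, -2, 0) [-y clear] — {duct, fan, heatsink, module, pcb}
6. standoff@(0, 0, 1) [-x clear] — {duct, fan, heatsink, module, pcb, standoff}
7. bezel@(0, 1, 1) [-x clear] — {bezel, duct, fan, heatsink, module, pcb, standoff}
8. backplane@(0, 2, 1) [+y clear] — {backplane, bezel, duct, fan, heatsink, module, pcb, standoff}
9. daughtercard@(-1, 0, 1) [+z clear] — {backplane, bezel, daughtercard, duct, fan, heatsink, module, pcb, standoff}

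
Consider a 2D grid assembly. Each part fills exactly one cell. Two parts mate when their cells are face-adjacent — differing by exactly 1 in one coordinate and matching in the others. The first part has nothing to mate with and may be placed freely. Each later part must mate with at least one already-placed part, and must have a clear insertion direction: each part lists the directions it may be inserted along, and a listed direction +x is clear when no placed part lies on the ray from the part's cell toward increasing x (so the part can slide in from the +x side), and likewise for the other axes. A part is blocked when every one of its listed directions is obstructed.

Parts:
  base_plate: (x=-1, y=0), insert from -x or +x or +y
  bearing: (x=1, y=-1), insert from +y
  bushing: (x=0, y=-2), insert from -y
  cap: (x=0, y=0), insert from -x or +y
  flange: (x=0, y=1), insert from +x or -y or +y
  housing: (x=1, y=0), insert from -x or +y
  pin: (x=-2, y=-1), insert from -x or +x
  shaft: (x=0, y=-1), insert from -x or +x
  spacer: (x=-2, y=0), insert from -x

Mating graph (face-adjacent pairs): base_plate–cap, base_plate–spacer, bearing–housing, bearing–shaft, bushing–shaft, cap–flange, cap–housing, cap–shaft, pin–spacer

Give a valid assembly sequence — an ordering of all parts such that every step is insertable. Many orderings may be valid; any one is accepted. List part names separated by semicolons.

1. pin@(-2, -1) [-x clear] — {pin}
2. spacer@(-2, 0) [-x clear] — {pin, spacer}
3. base_plate@(-1, 0) [+x clear] — {base_plate, pin, spacer}
4. cap@(0, 0) [+y clear] — {base_plate, cap, pin, spacer}
5. flange@(0, 1) [+x clear] — {base_plate, cap, flange, pin, spacer}
6. shaft@(0, -1) [+x clear] — {base_plate, cap, flange, pin, shaft, spacer}
7. bearing@(1, -1) [+y clear] — {base_plate, bearing, cap, flange, pin, shaft, spacer}
8. housing@(1, 0) [+y clear] — {base_plate, bearing, cap, flange, housing, pin, shaft, spacer}
9. bushing@(0, -2) [-y clear] — {base_plate, bearing, bushing, cap, flange, housing, pin, shaft, spacer}

pin; spacer; base_plate; cap; flange; shaft; bearing; housing; bushing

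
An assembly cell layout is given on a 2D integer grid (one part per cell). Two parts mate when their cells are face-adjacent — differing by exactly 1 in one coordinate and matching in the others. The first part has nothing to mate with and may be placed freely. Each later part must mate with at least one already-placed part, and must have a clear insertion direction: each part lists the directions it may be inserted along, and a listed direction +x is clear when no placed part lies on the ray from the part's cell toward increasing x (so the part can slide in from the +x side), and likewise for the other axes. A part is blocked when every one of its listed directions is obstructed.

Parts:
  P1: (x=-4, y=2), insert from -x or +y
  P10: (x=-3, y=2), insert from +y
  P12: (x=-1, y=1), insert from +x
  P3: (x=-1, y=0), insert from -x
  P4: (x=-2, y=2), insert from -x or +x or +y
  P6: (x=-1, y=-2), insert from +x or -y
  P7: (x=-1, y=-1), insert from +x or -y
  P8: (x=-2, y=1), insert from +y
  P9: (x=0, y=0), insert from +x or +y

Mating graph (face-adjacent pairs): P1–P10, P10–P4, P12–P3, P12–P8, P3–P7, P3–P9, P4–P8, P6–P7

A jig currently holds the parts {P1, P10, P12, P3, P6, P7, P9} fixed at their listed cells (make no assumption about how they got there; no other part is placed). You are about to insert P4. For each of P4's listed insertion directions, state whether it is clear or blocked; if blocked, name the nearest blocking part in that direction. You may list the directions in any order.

-x: nearest on ray is P10@(-3, 2) ⇒ blocked
+x: ray from P4(-2, 2) has no placed part ⇒ clear
+y: ray from P4(-2, 2) has no placed part ⇒ clear

+x: clear; +y: clear; -x: blocked by P10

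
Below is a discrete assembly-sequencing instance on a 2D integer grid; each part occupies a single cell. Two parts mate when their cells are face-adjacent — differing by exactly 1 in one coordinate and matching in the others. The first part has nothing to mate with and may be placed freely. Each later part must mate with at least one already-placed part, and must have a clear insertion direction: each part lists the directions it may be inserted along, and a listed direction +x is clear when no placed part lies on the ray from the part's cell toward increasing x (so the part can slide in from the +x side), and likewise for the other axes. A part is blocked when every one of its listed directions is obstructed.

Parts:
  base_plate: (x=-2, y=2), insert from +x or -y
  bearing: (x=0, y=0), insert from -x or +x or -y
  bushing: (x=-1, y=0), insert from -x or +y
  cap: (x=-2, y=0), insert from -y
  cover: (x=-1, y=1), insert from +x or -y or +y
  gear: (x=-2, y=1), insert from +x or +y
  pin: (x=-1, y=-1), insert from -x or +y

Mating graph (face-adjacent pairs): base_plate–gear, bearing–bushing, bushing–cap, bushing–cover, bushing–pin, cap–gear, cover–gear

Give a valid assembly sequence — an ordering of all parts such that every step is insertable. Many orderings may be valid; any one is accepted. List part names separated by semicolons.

1. gear@(-2, 1) [+x clear] — {gear}
2. cap@(-2, 0) [-y clear] — {cap, gear}
3. base_plate@(-2, 2) [+x clear] — {base_plate, cap, gear}
4. bushing@(-1, 0) [+y clear] — {base_plate, bushing, cap, gear}
5. bearing@(0, 0) [+x clear] — {base_plate, bearing, bushing, cap, gear}
6. pin@(-1, -1) [-x clear] — {base_plate, bearing, bushing, cap, gear, pin}
7. cover@(-1, 1) [+x clear] — {base_plate, bearing, bushing, cap, cover, gear, pin}

gear; cap; base_plate; bushing; bearing; pin; cover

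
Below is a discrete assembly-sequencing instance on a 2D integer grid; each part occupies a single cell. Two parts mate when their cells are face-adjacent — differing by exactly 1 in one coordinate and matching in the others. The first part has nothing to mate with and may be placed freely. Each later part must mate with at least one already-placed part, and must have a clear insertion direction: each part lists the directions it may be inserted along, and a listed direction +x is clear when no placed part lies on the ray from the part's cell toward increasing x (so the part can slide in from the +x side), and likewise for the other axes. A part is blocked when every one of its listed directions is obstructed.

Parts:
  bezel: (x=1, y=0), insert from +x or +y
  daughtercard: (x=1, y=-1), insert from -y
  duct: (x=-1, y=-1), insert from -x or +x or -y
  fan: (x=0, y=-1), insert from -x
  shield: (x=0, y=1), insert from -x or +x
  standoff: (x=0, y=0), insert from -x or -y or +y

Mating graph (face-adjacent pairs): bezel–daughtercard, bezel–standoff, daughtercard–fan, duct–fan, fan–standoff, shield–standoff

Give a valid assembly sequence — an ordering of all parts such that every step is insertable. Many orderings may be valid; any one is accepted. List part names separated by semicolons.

1. bezel@(1, 0) [+x clear] — {bezel}
2. daughtercard@(1, -1) [-y clear] — {bezel, daughtercard}
3. standoff@(0, 0) [-x clear] — {bezel, daughtercard, standoff}
4. shield@(0, 1) [-x clear] — {bezel, daughtercard, shield, standoff}
5. fan@(0, -1) [-x clear] — {bezel, daughtercard, fan, shield, standoff}
6. duct@(-1, -1) [-x clear] — {bezel, daughtercard, duct, fan, shield, standoff}

bezel; daughtercard; standoff; shield; fan; duct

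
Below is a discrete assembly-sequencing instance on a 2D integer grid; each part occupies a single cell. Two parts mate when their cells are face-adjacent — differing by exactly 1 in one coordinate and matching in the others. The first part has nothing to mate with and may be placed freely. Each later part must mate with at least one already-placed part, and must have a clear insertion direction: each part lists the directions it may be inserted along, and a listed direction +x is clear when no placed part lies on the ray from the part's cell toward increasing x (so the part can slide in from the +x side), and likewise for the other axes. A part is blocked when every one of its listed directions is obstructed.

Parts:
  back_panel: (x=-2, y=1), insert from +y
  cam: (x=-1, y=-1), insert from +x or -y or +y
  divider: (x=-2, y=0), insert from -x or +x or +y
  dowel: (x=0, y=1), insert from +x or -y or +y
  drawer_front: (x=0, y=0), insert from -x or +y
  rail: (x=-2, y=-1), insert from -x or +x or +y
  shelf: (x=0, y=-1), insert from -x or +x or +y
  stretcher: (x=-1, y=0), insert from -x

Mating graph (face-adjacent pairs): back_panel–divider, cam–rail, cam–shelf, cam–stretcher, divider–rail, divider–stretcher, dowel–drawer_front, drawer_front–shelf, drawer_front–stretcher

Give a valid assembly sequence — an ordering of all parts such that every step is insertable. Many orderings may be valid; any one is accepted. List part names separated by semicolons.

shelf; cam; stretcher; divider; back_panel; drawer_front; dowel; rail

1. shelf@(0, -1) [-x clear] — {shelf}
2. cam@(-1, -1) [-y clear] — {cam, shelf}
3. stretcher@(-1, 0) [-x clear] — {cam, shelf, stretcher}
4. divider@(-2, 0) [-x clear] — {cam, divider, shelf, stretcher}
5. back_panel@(-2, 1) [+y clear] — {back_panel, cam, divider, shelf, stretcher}
6. drawer_front@(0, 0) [+y clear] — {back_panel, cam, divider, drawer_front, shelf, stretcher}
7. dowel@(0, 1) [+x clear] — {back_panel, cam, divider, dowel, drawer_front, shelf, stretcher}
8. rail@(-2, -1) [-x clear] — {back_panel, cam, divider, dowel, drawer_front, rail, shelf, stretcher}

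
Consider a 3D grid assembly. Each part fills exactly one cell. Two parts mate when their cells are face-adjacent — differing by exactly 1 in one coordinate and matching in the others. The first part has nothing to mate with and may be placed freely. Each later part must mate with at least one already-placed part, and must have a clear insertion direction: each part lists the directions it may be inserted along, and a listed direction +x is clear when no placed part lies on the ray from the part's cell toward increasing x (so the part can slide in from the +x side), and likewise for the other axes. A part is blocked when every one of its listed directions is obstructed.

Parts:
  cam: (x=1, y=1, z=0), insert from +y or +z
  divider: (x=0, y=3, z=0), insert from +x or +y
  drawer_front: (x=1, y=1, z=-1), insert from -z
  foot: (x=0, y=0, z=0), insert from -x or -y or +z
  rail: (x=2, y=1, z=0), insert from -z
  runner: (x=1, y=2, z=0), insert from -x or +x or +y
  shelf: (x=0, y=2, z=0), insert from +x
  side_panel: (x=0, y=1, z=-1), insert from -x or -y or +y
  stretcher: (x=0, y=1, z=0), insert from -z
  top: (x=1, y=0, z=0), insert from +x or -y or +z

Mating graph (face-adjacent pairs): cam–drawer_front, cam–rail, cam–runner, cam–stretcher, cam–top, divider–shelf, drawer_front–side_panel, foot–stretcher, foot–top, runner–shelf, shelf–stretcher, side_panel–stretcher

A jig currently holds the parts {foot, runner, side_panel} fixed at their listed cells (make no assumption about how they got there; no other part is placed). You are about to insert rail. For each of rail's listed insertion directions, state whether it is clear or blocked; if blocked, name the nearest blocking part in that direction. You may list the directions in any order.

-z: ray from rail(2, 1, 0) has no placed part ⇒ clear

-z: clear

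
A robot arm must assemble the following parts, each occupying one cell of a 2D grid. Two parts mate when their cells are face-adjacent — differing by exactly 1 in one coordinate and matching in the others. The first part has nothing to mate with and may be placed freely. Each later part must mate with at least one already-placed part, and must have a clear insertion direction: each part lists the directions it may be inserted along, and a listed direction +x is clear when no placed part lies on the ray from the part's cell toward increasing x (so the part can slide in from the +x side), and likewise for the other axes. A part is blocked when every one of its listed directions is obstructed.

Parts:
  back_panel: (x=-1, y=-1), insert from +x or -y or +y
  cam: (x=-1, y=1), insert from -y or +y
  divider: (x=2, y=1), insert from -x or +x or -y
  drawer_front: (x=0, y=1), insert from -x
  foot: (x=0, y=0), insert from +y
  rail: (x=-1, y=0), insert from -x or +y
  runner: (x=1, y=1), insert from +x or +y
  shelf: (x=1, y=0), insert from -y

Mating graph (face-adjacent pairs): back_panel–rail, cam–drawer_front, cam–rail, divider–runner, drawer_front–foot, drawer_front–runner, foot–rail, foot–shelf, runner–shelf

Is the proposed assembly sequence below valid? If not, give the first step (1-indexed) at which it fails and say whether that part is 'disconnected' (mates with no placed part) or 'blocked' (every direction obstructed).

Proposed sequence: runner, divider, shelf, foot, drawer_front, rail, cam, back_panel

1. runner@(1, 1) [+x clear] — {runner}
2. divider@(2, 1) [+x clear] — {divider, runner}
3. shelf@(1, 0) [-y clear] — {divider, runner, shelf}
4. foot@(0, 0) [+y clear] — {divider, foot, runner, shelf}
5. drawer_front@(0, 1) [-x clear] — {divider, drawer_front, foot, runner, shelf}
6. rail@(-1, 0) [-x clear] — {divider, drawer_front, foot, rail, runner, shelf}
7. cam@(-1, 1) [+y clear] — {cam, divider, drawer_front, foot, rail, runner, shelf}
8. back_panel@(-1, -1) [+x clear] — {back_panel, cam, divider, drawer_front, foot, rail, runner, shelf}

Valid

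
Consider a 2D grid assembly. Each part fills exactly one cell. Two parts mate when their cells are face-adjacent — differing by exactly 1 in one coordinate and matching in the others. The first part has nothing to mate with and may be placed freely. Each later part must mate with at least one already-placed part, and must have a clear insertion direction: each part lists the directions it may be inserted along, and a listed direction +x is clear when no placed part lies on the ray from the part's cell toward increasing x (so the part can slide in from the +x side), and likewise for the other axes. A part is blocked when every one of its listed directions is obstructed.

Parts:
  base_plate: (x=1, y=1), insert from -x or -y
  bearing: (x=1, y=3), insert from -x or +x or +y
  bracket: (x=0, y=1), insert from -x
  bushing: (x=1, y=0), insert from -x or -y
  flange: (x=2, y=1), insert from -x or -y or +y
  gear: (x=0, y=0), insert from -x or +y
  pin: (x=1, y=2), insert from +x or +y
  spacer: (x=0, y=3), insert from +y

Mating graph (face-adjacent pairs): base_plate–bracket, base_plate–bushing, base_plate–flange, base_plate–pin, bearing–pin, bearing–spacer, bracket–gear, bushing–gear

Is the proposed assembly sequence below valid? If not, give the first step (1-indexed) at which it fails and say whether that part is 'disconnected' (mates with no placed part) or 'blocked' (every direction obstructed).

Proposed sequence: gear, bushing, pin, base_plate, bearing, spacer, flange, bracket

Invalid at step 3 (disconnected)

1. gear@(0, 0) [-x clear] — {gear}
2. bushing@(1, 0) [-y clear] — {bushing, gear}
3. pin@(1, 2) — no placed neighbour ⇒ disconnected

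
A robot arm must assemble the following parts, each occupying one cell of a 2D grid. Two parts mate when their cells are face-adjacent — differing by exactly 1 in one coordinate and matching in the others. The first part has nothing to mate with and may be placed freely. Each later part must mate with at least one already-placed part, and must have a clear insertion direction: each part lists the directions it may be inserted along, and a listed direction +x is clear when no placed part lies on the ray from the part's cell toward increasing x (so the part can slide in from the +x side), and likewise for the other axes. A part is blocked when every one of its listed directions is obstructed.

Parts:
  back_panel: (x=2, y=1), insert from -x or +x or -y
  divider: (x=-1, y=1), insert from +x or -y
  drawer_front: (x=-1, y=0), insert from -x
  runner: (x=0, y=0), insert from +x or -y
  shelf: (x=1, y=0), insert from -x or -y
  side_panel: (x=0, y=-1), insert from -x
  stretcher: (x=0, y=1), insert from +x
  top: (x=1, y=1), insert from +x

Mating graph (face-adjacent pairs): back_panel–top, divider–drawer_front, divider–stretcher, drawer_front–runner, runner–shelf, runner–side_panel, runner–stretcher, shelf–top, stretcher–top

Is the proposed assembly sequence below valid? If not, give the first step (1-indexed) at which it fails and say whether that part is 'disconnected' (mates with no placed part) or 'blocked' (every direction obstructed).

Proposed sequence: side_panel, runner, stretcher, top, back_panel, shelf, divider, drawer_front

Valid

1. side_panel@(0, -1) [-x clear] — {side_panel}
2. runner@(0, 0) [+x clear] — {runner, side_panel}
3. stretcher@(0, 1) [+x clear] — {runner, side_panel, stretcher}
4. top@(1, 1) [+x clear] — {runner, side_panel, stretcher, top}
5. back_panel@(2, 1) [+x clear] — {back_panel, runner, side_panel, stretcher, top}
6. shelf@(1, 0) [-y clear] — {back_panel, runner, shelf, side_panel, stretcher, top}
7. divider@(-1, 1) [-y clear] — {back_panel, divider, runner, shelf, side_panel, stretcher, top}
8. drawer_front@(-1, 0) [-x clear] — {back_panel, divider, drawer_front, runner, shelf, side_panel, stretcher, top}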